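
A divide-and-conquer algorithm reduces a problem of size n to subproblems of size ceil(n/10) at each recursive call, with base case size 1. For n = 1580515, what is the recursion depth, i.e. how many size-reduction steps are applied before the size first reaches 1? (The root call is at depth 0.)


Each step divides the size by 10 (rounding up); after k steps the size is ceil(n/10^k), which equals 1 exactly when 10^k >= n.
So the depth is the smallest k with 10^k >= 1580515, i.e. ceil(log_10(1580515)).
10^6 = 1000000 < 1580515 <= 10000000 = 10^7
Recursion depth = 7


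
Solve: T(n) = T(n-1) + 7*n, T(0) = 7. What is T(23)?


Expanding the recurrence:
T(23) = T(22) + 7*23
       = T(21) + 7*22 + 7*23
       ...
       = T(0) + 7*(1 + 2 + ... + 23)
       = 7 + 7 * 23*24/2
       = 7 + 7 * 276
       = 7 + 1932 = 1939


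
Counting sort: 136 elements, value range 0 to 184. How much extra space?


n = 136 (output array)
k = 185 (count array for 185 distinct values)
Extra space = 136 + 185 = 321


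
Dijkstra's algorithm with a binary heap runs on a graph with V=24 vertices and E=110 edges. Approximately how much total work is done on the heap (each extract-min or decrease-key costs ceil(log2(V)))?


Dijkstra with a binary heap: each vertex is extracted once, each edge may relax once.
Each heap operation costs O(log V).
V + E = 24 + 110 = 134
ceil(log2(24)) = 5 (since 2^4 = 16 < 24 <= 32 = 2^5)
Total heap work = (V+E) * ceil(log2(V)) = 134 * 5 = 670


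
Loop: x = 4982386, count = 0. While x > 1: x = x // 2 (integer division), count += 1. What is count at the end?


The variable x halves each step:
x = 4982386 -> 2491193 -> 1245596 -> 622798 -> 311399 -> 155699 -> 77849 -> 38924 -> 19462 -> 9731 -> 4865 -> 2432 -> 1216 -> 608 -> 304 -> 152 -> 76 -> 38 -> 19 -> 9 -> 4 -> 2 -> 1
Number of halvings = floor(log2(4982386)) = 22


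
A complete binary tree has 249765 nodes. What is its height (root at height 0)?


In a complete binary tree, level k holds nodes 2^k .. 2^(k+1)-1 (1-indexed).
Height = floor(log2(n)) = floor(log2(249765)) = 17
Check: 2^17 = 131072 <= 249765 < 262144 = 2^18


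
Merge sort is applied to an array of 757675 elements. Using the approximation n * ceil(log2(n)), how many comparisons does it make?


Merge sort divides the array into halves recursively.
Number of levels = ceil(log2(757675)) = 20
At each level, approximately n = 757675 comparisons are needed for merging.
Total comparisons ~ n * ceil(log2(n)) = 757675 * 20 = 15153500


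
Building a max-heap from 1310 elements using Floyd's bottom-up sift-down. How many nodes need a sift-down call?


In a heap of 1310 elements (0-indexed array):
  Last element index: 1309
  Parent of last element: floor((1309 - 1) / 2) = 654
  Internal nodes: indices 0 to 654
  Count = floor(1310/2) = 655


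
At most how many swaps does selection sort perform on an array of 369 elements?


Each of the 368 passes places one element in its final position.
Pass 1: swap minimum into position 0
Pass 2: swap minimum of remaining into position 1
...
Pass 368: last two elements, one swap
Maximum swaps = 369 - 1 = 368


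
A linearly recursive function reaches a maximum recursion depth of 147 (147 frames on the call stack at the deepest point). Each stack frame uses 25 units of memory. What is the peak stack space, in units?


Maximum recursion depth = 147 frames
Memory per frame = 25 units
Total stack space = depth * frame_size
= 147 * 25 = 3675


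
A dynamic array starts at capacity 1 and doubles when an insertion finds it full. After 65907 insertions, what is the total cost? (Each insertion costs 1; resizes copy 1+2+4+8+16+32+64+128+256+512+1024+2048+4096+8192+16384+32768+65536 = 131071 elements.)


Insertion cost: 65907 (one per element)
Resizes occur just before inserting elements 2, 3, 5, 9, ...
Elements copied at each resize: 1 + 2 + 4 + 8 + 16 + 32 + 64 + 128 + 256 + 512 + 1024 + 2048 + 4096 + 8192 + 16384 + 32768 + 65536
Sum of copies = 131071 (geometric series: 2^k - 1)
Total = 65907 + 131071 = 196978


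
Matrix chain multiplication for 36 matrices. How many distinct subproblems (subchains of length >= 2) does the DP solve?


Subproblems are indexed by (i, j) where i < j.
Number of such pairs = n*(n-1)/2
= 36 * 35 / 2
= 630


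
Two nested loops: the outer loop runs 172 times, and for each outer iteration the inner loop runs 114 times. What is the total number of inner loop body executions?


Outer loop: 172 iterations
Inner loop: 114 iterations per outer iteration
Total = 172 * 114 = 19608


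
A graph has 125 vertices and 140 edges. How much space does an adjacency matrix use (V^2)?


Adjacency matrix: V x V grid of entries
Space = V^2 = 125^2 = 125 * 125 = 15625


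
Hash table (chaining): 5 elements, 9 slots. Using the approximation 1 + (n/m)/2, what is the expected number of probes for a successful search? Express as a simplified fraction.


Computing expected probes:
alpha = 5/9
= 1 + alpha/2
= 1 + 5/(2*9)
= (2*9 + 5) / (2*9)
= 23/18


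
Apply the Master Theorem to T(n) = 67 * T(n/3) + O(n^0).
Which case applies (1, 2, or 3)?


The Master Theorem: T(n) = a*T(n/b) + O(n^c)
  a = 67, b = 3, c = 0
log_b(a) = log_3(67) ~ 3.827
Compare b^c with a: 3^0 = 1 < 67, so c < log_b(a).
Since c < log_b(a), Case 1 applies.
T(n) = O(n^(log_3 67)) ~ O(n^3.827)
Master Theorem case = 1


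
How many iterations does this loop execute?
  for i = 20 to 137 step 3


The loop variable i takes values starting at 20 and increments by 3 each iteration.
Sequence: i = 20, 23, 26, 29, 32, 35, 38, 41, 44, ...
The upper bound 137 is inclusive, so the count is floor((last - first) / step) + 1:
floor((137 - 20) / 3) + 1 = floor(117/3) + 1 = 39 + 1 = 40


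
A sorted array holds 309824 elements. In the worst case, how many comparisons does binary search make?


Halving sequence: 309824 -> 154912 -> 77456 -> 38728 -> 19364 -> 9682 -> 4841 -> 2420 -> 1210 -> 605 -> 302 -> 151 -> 75 -> 37 -> 18 -> 9 -> 4 -> 2 -> 1
Number of halvings = 18
Max comparisons = 18 + 1 = 19


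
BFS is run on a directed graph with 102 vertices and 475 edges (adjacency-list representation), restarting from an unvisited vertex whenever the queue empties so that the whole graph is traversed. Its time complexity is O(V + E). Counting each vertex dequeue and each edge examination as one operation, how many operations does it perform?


A full BFS traversal dequeues each vertex exactly once and examines each directed edge exactly once.
V = 102 (vertex processing cost)
E = 475 (edge examination cost)
Total operations proportional to V + E = 102 + 475 = 577


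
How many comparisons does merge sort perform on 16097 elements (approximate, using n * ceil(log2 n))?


Recursion depth: ceil(log2(16097)) = 14
Each recursion level merges n = 16097 elements
Total = 16097 * 14 = 225358


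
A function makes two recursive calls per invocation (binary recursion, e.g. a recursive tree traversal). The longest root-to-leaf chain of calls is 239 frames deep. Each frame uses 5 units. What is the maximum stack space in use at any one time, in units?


Binary recursion: the two calls run one after the other, so only one root-to-leaf chain of frames is on the stack at a time.
Maximum depth (longest chain) = 239 frames
Each frame = 5 units
Max stack space = 239 * 5 = 1195


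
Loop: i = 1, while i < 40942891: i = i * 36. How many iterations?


i multiplies by 36 each step:
i = 1 -> 36 -> 1296 -> 46656 -> 1679616 -> 60466176 (stop)
Iterations = ceil(log_36(40942891)) = 5


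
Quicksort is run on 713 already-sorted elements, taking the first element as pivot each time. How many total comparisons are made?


Sum of comparisons per partition:
712 + 711 + ... + 1 + 0
= 713 * (713 - 1) / 2
= 713 * 712 / 2
= 253828


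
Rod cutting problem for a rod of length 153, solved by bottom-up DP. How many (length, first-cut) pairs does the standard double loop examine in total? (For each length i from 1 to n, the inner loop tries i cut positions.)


For each subproblem length i = 1..153, the inner loop considers i possible first cuts.
Total = 1 + 2 + ... + 153
= 153*(153+1)/2
= 153*154/2 = 11781


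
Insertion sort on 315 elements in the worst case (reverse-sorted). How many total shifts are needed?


In the worst case (reverse-sorted), each element shifts past all previous:
  Element 1: 1 shifts
  Element 2: 2 shifts
  Element 3: 3 shifts
  Element 4: 4 shifts
  Element 5: 5 shifts
  ...
  Element 314: 314 shifts
Total = 1 + 2 + ... + 314
= 315*(315-1)/2 = 49455


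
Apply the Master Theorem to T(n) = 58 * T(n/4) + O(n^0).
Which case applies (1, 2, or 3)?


The Master Theorem: T(n) = a*T(n/b) + O(n^c)
  a = 58, b = 4, c = 0
log_b(a) = log_4(58) ~ 2.929
Compare b^c with a: 4^0 = 1 < 58, so c < log_b(a).
Since c < log_b(a), Case 1 applies.
T(n) = O(n^(log_4 58)) ~ O(n^2.929)
Master Theorem case = 1


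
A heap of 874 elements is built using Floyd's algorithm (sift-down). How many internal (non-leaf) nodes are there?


Leaf nodes occupy roughly half the array.
Sift-down is called for each internal node, starting from the last one.
Internal nodes = floor(n/2) = floor(874/2) = 437


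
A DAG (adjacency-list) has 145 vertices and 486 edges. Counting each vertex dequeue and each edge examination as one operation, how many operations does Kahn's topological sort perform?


V = 145 (vertex processing)
E = 486 (edge processing)
V + E = 145 + 486 = 631


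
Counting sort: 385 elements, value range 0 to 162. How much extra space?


n = 385 (output array)
k = 163 (count array for 163 distinct values)
Extra space = 385 + 163 = 548


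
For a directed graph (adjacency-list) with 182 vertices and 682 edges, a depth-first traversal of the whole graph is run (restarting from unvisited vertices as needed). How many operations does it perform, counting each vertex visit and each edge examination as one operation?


A full DFS traversal visits each vertex once and examines each edge once.
V = 182
E = 682
Sum = 182 + 682 = 864


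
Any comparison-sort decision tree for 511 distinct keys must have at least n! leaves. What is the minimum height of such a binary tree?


A binary decision tree of height h has at most 2^h leaves and needs at least n! of them, so h >= ceil(log2(n!)).
511! is far too large to multiply out, so use Stirling's series:
  ln(n!) ~ n ln n - n + (1/2) ln(2 pi n) + 1/(12n)  (error below 1/(360 n^3), negligible here)
  ln(511) = 6.2363696
  n ln n = 511 * 6.2363696 = 3186.7849
  (1/2) ln(2 pi * 511) = (1/2) ln(3210.7077) = 4.0371
  1/(12*511) = 0.0002
  ln(511!) ~ 3186.7849 - 511 + 4.0371 + 0.0002 = 2679.8222
Convert to base 2: log2(511!) = 2679.8222 / ln 2 = 2679.8222 / 0.69314718 = 3866.1662
ceil(3866.1662) = 3867


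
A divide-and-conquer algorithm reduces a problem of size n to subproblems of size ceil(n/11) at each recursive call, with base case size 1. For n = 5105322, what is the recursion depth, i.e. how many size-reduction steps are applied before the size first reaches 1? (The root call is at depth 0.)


Each step divides the size by 11 (rounding up); after k steps the size is ceil(n/11^k), which equals 1 exactly when 11^k >= n.
So the depth is the smallest k with 11^k >= 5105322, i.e. ceil(log_11(5105322)).
11^6 = 1771561 < 5105322 <= 19487171 = 11^7
Recursion depth = 7


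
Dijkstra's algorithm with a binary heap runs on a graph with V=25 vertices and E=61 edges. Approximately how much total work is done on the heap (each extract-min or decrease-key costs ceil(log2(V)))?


Dijkstra with a binary heap: each vertex is extracted once, each edge may relax once.
Each heap operation costs O(log V).
V + E = 25 + 61 = 86
ceil(log2(25)) = 5 (since 2^4 = 16 < 25 <= 32 = 2^5)
Total heap work = (V+E) * ceil(log2(V)) = 86 * 5 = 430


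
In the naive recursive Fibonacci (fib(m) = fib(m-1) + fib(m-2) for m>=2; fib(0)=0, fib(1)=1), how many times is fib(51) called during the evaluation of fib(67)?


Let N(m) = number of times fib(m) is called while evaluating fib(67).
N(67) = 1 (the initial call).
N(66) = 1 (only fib(67) calls it).
For 1 <= m <= 65: fib(m) is called by fib(m+1) and fib(m+2), so
  N(m) = N(m+1) + N(m+2).
fib(0) is called only by fib(2), so N(0) = N(2).
Walk down from m=67:
  N(67)=1, N(66)=1, N(65)=2, N(64)=3, N(63)=5, N(62)=8, N(61)=13, N(60)=21, N(59)=34, N(58)=55, N(57)=89, N(56)=144, N(55)=233, N(54)=377, N(53)=610, N(52)=987, N(51)=1597
N(51) = 1597


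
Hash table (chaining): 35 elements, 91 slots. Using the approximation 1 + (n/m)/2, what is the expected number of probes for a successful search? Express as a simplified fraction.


Computing expected probes:
alpha = 35/91
= 1 + alpha/2
= 1 + 35/(2*91)
= (2*91 + 35) / (2*91)
= 217/182 = 31/26


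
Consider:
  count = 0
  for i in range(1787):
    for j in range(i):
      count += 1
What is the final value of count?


For each i, the inner loop runs i times:
  i=0: inner runs 0 times
  i=1: inner runs 1 time
  i=2: inner runs 2 times
  i=3: inner runs 3 times
  i=4: inner runs 4 times
  i=5: inner runs 5 times
  i=6: inner runs 6 times
  i=7: inner runs 7 times
  ...
Total = 0 + 1 + 2 + ... + 1786 = 1787*(1787-1)/2 = 1595791


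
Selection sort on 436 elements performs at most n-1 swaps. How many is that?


Each of the 435 passes places one element in its final position.
Pass 1: swap minimum into position 0
Pass 2: swap minimum of remaining into position 1
...
Pass 435: last two elements, one swap
Maximum swaps = 436 - 1 = 435


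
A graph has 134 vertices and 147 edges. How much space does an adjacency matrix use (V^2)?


Adjacency matrix: V x V grid of entries
Space = V^2 = 134^2 = 134 * 134 = 17956


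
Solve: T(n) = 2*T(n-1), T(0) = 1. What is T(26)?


Unrolling:
T(26) = 2*T(25) = 2^2*T(24) = ... = 2^26*T(0)
= 2^26 * 1
= 67108864 * 1 = 67108864


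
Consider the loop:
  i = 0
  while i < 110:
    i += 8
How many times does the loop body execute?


Starting at i = 0, each iteration adds 8.
Iterations until i >= 110:
  Iteration 1: i = 0 -> i = 8
  Iteration 2: i = 8 -> i = 16
  Iteration 3: i = 16 -> i = 24
  Iteration 4: i = 24 -> i = 32
  Iteration 5: i = 32 -> i = 40
  Iteration 6: i = 40 -> i = 48
  Iteration 7: i = 48 -> i = 56
  Iteration 8: i = 56 -> i = 64
  ... continuing ...
Total iterations = ceil(110/8) = 14


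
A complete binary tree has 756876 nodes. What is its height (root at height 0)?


In a complete binary tree, level k holds nodes 2^k .. 2^(k+1)-1 (1-indexed).
Height = floor(log2(n)) = floor(log2(756876)) = 19
Check: 2^19 = 524288 <= 756876 < 1048576 = 2^20


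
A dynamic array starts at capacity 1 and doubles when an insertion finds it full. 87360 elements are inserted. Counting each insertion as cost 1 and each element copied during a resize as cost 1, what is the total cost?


n = 87360
Insertion costs: 87360
Resizes copy 1, 2, 4, ... up to the largest power of 2 that is <= n-1 = 87359, i.e. 65536.
Copy costs = 1 + 2 + 4 + 8 + 16 + 32 + 64 + 128 + 256 + 512 + 1024 + 2048 + 4096 + 8192 + 16384 + 32768 + 65536 = 131071
Total = 87360 + 131071 = 218431


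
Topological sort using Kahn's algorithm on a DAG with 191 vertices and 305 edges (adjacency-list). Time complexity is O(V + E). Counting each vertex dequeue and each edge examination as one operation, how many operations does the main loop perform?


Kahn's algorithm:
  1. Compute in-degrees: O(V + E)
  2. Process queue: each vertex dequeued once (O(V))
     each edge examined once (O(E))
Total = V + E = 191 + 305 = 496


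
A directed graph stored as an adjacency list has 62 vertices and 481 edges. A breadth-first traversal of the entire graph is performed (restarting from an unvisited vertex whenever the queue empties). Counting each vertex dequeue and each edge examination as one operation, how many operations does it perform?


A full BFS traversal dequeues each vertex once and examines each edge once.
Vertex visits: 62
Edge visits: 481
V + E = 62 + 481 = 543


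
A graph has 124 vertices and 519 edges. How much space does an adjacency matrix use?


Adjacency matrix: V x V grid of entries
Space = V^2 = 124^2 = 124 * 124 = 15376


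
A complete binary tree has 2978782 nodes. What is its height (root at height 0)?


In a complete binary tree, level k holds nodes 2^k .. 2^(k+1)-1 (1-indexed).
Height = floor(log2(n)) = floor(log2(2978782)) = 21
Check: 2^21 = 2097152 <= 2978782 < 4194304 = 2^22


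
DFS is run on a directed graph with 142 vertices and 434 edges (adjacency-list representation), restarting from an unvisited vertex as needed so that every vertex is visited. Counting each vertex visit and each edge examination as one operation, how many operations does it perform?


A full DFS traversal processes each vertex exactly once (push/pop on stack).
Each directed edge is examined once.
V = 142, E = 434
V + E = 576


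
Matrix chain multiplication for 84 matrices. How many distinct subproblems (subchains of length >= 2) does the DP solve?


Subproblems are indexed by (i, j) where i < j.
Number of such pairs = n*(n-1)/2
= 84 * 83 / 2
= 3486


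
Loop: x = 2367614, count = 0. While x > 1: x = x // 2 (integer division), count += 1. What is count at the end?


The variable x halves each step:
x = 2367614 -> 1183807 -> 591903 -> 295951 -> 147975 -> 73987 -> 36993 -> 18496 -> 9248 -> 4624 -> 2312 -> 1156 -> 578 -> 289 -> 144 -> 72 -> 36 -> 18 -> 9 -> 4 -> 2 -> 1
Number of halvings = floor(log2(2367614)) = 21


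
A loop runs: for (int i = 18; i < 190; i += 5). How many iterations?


Loop starts at i = 18, increments by 5, stops when i >= 190.
Number of iterations = ceil((190 - 18) / 5)
= ceil(172 / 5)
= 35


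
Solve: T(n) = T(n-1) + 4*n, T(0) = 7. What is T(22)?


Expanding the recurrence:
T(22) = T(21) + 4*22
       = T(20) + 4*21 + 4*22
       ...
       = T(0) + 4*(1 + 2 + ... + 22)
       = 7 + 4 * 22*23/2
       = 7 + 4 * 253
       = 7 + 1012 = 1019


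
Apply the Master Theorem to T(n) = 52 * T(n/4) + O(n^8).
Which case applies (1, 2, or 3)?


The Master Theorem: T(n) = a*T(n/b) + O(n^c)
  a = 52, b = 4, c = 8
log_b(a) = log_4(52) ~ 2.85
Compare b^c with a: 4^8 = 65536 > 52, so c > log_b(a).
Since c > log_b(a), Case 3 applies.
T(n) = O(n^8)
Master Theorem case = 3


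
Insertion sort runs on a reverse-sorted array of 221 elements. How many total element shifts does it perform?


Sum of shifts = 1 + 2 + 3 + ... + 220
= 221 * 220 / 2
= 48620 / 2
= 24310


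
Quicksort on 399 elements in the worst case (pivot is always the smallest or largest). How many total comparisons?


In the worst case, each partition step picks the worst pivot:
  Partition 1: 398 comparisons (n-1 elements to compare)
  Partition 2: 397 comparisons
  Partition 3: 396 comparisons
  Partition 4: 395 comparisons
  Partition 5: 394 comparisons
  ...
  Last partition: 0 comparisons
Total = (n-1) + (n-2) + ... + 1 + 0 = n*(n-1)/2
= 399*398/2 = 79401


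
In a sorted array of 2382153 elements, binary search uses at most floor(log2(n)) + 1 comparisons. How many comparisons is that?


Halving sequence: 2382153 -> 1191076 -> 595538 -> 297769 -> 148884 -> 74442 -> 37221 -> 18610 -> 9305 -> 4652 -> 2326 -> 1163 -> 581 -> 290 -> 145 -> 72 -> 36 -> 18 -> 9 -> 4 -> 2 -> 1
Number of halvings = 21
Max comparisons = 21 + 1 = 22


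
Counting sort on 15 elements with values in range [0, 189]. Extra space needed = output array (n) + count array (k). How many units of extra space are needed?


Output array size: 15 (to store sorted result)
Count array size: 190 (one slot per possible value, range 0 to 189)
Total extra space = 15 + 190 = 205


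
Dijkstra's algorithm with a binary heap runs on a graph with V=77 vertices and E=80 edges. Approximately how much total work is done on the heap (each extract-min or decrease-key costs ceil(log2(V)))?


Dijkstra with a binary heap: each vertex is extracted once, each edge may relax once.
Each heap operation costs O(log V).
V + E = 77 + 80 = 157
ceil(log2(77)) = 7 (since 2^6 = 64 < 77 <= 128 = 2^7)
Total heap work = (V+E) * ceil(log2(V)) = 157 * 7 = 1099


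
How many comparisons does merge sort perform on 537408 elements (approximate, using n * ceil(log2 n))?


Recursion depth: ceil(log2(537408)) = 20
Each recursion level merges n = 537408 elements
Total = 537408 * 20 = 10748160


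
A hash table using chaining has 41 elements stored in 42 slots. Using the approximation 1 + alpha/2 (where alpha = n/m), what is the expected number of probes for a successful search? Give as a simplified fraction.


Load factor alpha = n/m = 41/42
Expected probes = 1 + alpha/2 = 1 + 41/(2*42)
= 1 + 41/84
= 84/84 + 41/84
= 125/84


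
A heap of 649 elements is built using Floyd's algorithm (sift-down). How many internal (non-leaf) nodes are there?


Leaf nodes occupy roughly half the array.
Sift-down is called for each internal node, starting from the last one.
Internal nodes = floor(n/2) = floor(649/2) = 324


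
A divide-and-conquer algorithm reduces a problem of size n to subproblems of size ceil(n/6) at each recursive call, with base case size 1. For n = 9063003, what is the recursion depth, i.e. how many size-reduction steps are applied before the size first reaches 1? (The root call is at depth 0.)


Each step divides the size by 6 (rounding up); after k steps the size is ceil(n/6^k), which equals 1 exactly when 6^k >= n.
So the depth is the smallest k with 6^k >= 9063003, i.e. ceil(log_6(9063003)).
6^8 = 1679616 < 9063003 <= 10077696 = 6^9
Recursion depth = 9


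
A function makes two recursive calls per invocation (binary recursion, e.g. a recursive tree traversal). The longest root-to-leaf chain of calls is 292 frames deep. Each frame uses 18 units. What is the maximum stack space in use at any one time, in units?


Binary recursion: the two calls run one after the other, so only one root-to-leaf chain of frames is on the stack at a time.
Maximum depth (longest chain) = 292 frames
Each frame = 18 units
Max stack space = 292 * 18 = 5256


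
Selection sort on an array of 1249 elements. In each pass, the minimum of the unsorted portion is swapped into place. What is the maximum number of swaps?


Selection sort performs one swap per pass:
  Pass 1: find min in positions 0 to 1248, swap with position 0
  Pass 2: find min in positions 1 to 1248, swap with position 1
  Pass 3: find min in positions 2 to 1248, swap with position 2
  Pass 4: find min in positions 3 to 1248, swap with position 3
  Pass 5: find min in positions 4 to 1248, swap with position 4
  ... (1243 more passes)
Total passes (and swaps) = n - 1 = 1249 - 1 = 1248


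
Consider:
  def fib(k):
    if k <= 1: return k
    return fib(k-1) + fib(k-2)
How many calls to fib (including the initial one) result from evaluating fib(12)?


Let C(m) = total calls to evaluate fib(m). Then C(0)=C(1)=1, and
C(m) = 1 + C(m-1) + C(m-2) for m >= 2.
Build the table (each entry = 1 + previous two):
  C(0) = 1
  C(1) = 1
  C(2) = 1 + 1 + 1 = 3
  C(3) = 1 + 3 + 1 = 5
  C(4) = 1 + 5 + 3 = 9
  C(5) = 1 + 9 + 5 = 15
  C(6) = 1 + 15 + 9 = 25
  C(7) = 1 + 25 + 15 = 41
  C(8) = 1 + 41 + 25 = 67
  C(9) = 1 + 67 + 41 = 109
  C(10) = 1 + 109 + 67 = 177
  C(11) = 1 + 177 + 109 = 287
  C(12) = 1 + 287 + 177 = 465
Total calls for fib(12) = 465


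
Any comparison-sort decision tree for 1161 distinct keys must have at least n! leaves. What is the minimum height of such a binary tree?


A binary decision tree of height h has at most 2^h leaves and needs at least n! of them, so h >= ceil(log2(n!)).
1161! is far too large to multiply out, so use Stirling's series:
  ln(n!) ~ n ln n - n + (1/2) ln(2 pi n) + 1/(12n)  (error below 1/(360 n^3), negligible here)
  ln(1161) = 7.0570370
  n ln n = 1161 * 7.0570370 = 8193.2200
  (1/2) ln(2 pi * 1161) = (1/2) ln(7294.7781) = 4.4475
  1/(12*1161) = 0.0001
  ln(1161!) ~ 8193.2200 - 1161 + 4.4475 + 0.0001 = 7036.6676
Convert to base 2: log2(1161!) = 7036.6676 / ln 2 = 7036.6676 / 0.69314718 = 10151.7655
ceil(10151.7655) = 10152


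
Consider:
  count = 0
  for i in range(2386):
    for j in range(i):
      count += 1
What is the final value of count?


For each i, the inner loop runs i times:
  i=0: inner runs 0 times
  i=1: inner runs 1 time
  i=2: inner runs 2 times
  i=3: inner runs 3 times
  i=4: inner runs 4 times
  i=5: inner runs 5 times
  i=6: inner runs 6 times
  i=7: inner runs 7 times
  ...
Total = 0 + 1 + 2 + ... + 2385 = 2386*(2386-1)/2 = 2845305


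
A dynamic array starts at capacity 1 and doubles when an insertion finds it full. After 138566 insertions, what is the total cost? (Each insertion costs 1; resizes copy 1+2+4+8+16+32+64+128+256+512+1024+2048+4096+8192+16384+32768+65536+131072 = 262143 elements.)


Insertion cost: 138566 (one per element)
Resizes occur just before inserting elements 2, 3, 5, 9, ...
Elements copied at each resize: 1 + 2 + 4 + 8 + 16 + 32 + 64 + 128 + 256 + 512 + 1024 + 2048 + 4096 + 8192 + 16384 + 32768 + 65536 + 131072
Sum of copies = 262143 (geometric series: 2^k - 1)
Total = 138566 + 262143 = 400709


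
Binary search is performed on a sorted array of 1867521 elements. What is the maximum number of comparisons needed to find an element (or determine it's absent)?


Binary search halves the search space each comparison:
  Step 1: search space = 1867521 -> 933760
  Step 2: search space = 933760 -> 466880
  Step 3: search space = 466880 -> 233440
  Step 4: search space = 233440 -> 116720
  Step 5: search space = 116720 -> 58360
  Step 6: search space = 58360 -> 29180
  Step 7: search space = 29180 -> 14590
  Step 8: search space = 14590 -> 7295
  Step 9: search space = 7295 -> 3647
  Step 10: search space = 3647 -> 1823
  Step 11: search space = 1823 -> 911
  Step 12: search space = 911 -> 455
  Step 13: search space = 455 -> 227
  Step 14: search space = 227 -> 113
  Step 15: search space = 113 -> 56
  Step 16: search space = 56 -> 28
  Step 17: search space = 28 -> 14
  Step 18: search space = 14 -> 7
  Step 19: search space = 7 -> 3
  Step 20: search space = 3 -> 1
  Step 21: search space = 1 (final check)
Maximum comparisons = floor(log2(1867521)) + 1 = 20 + 1 = 21


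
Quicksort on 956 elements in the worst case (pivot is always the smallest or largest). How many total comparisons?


In the worst case, each partition step picks the worst pivot:
  Partition 1: 955 comparisons (n-1 elements to compare)
  Partition 2: 954 comparisons
  Partition 3: 953 comparisons
  Partition 4: 952 comparisons
  Partition 5: 951 comparisons
  ...
  Last partition: 0 comparisons
Total = (n-1) + (n-2) + ... + 1 + 0 = n*(n-1)/2
= 956*955/2 = 456490


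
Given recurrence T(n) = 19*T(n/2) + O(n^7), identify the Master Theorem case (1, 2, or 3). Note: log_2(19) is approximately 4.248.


Master Theorem parameters: a=19, b=2, c=7
log_b(a) = 4.248
Compare b^c with a: 2^7 = 128 > 19, so c > log_b(a).
Comparing c=7 vs log_b(a)=4.248:
7 > 4.248 => Case 3
Result: T(n) = O(n^7)
Master Theorem case = 3


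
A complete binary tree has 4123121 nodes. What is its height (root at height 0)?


In a complete binary tree, level k holds nodes 2^k .. 2^(k+1)-1 (1-indexed).
Height = floor(log2(n)) = floor(log2(4123121)) = 21
Check: 2^21 = 2097152 <= 4123121 < 4194304 = 2^22


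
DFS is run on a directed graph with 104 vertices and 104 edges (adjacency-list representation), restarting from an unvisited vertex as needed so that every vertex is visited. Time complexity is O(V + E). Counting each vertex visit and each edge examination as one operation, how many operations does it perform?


A full DFS traversal processes each vertex exactly once (push/pop on stack).
Each directed edge is examined once.
V = 104, E = 104
V + E = 208


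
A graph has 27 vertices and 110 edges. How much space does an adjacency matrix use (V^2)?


Adjacency matrix: V x V grid of entries
Space = V^2 = 27^2 = 27 * 27 = 729


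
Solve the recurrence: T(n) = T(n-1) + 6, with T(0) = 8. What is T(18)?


Unrolling the recurrence:
T(18) = T(17) + 6
       = T(16) + 6 + 6
       = T(15) + 6*3
       ...
       = T(0) + 6*18
       = 8 + 108 = 116


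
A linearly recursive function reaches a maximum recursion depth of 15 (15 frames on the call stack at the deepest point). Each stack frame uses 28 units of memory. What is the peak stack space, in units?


Maximum recursion depth = 15 frames
Memory per frame = 28 units
Total stack space = depth * frame_size
= 15 * 28 = 420


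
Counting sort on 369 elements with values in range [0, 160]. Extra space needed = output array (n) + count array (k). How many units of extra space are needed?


Output array size: 369 (to store sorted result)
Count array size: 161 (one slot per possible value, range 0 to 160)
Total extra space = 369 + 161 = 530


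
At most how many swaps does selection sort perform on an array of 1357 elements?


Each of the 1356 passes places one element in its final position.
Pass 1: swap minimum into position 0
Pass 2: swap minimum of remaining into position 1
...
Pass 1356: last two elements, one swap
Maximum swaps = 1357 - 1 = 1356


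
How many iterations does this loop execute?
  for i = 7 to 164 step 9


The loop variable i takes values starting at 7 and increments by 9 each iteration.
Sequence: i = 7, 16, 25, 34, 43, 52, 61, 70, 79, ...
The upper bound 164 is inclusive, so the count is floor((last - first) / step) + 1:
floor((164 - 7) / 9) + 1 = floor(157/9) + 1 = 17 + 1 = 18


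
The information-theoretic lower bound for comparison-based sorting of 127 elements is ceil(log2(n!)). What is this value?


A binary decision tree of height h has at most 2^h leaves and needs at least n! of them, so h >= ceil(log2(n!)).
127! is far too large to multiply out, so use Stirling's series:
  ln(n!) ~ n ln n - n + (1/2) ln(2 pi n) + 1/(12n)  (error below 1/(360 n^3), negligible here)
  ln(127) = 4.8441871
  n ln n = 127 * 4.8441871 = 615.2118
  (1/2) ln(2 pi * 127) = (1/2) ln(797.9645) = 3.3410
  1/(12*127) = 0.0007
  ln(127!) ~ 615.2118 - 127 + 3.3410 + 0.0007 = 491.5535
Convert to base 2: log2(127!) = 491.5535 / ln 2 = 491.5535 / 0.69314718 = 709.1618
ceil(709.1618) = 710


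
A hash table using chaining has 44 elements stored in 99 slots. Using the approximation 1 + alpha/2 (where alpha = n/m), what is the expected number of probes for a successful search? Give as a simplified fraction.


Load factor alpha = n/m = 44/99
Expected probes = 1 + alpha/2 = 1 + 44/(2*99)
= 1 + 44/198
= 198/198 + 44/198
= 242/198
Simplify: 11/9


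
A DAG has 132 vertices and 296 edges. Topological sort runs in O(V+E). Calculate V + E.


V = 132 (vertex processing)
E = 296 (edge processing)
V + E = 132 + 296 = 428


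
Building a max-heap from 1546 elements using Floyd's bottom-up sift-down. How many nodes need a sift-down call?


In a heap of 1546 elements (0-indexed array):
  Last element index: 1545
  Parent of last element: floor((1545 - 1) / 2) = 772
  Internal nodes: indices 0 to 772
  Count = floor(1546/2) = 773


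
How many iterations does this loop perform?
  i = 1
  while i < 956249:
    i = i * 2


The loop variable doubles each iteration:
i = 1 -> 2 -> 4 -> 8 -> 16 -> 32 -> 64 -> 128 -> 256 -> 512 -> 1024 -> 2048 -> 4096 -> 8192 -> 16384 -> 32768 -> 65536 -> 131072 -> 262144 -> 524288 -> 1048576 (stop, 1048576 >= 956249)
Number of doublings = ceil(log2(956249)) = 20


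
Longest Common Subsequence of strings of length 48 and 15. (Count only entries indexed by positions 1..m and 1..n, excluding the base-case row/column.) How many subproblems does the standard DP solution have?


DP table indexed by positions in both strings.
First string: 48 positions
Second string: 15 positions
Total = 48 * 15 = 720


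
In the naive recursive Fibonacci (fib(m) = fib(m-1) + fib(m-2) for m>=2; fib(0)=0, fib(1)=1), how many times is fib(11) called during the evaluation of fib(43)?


Let N(m) = number of times fib(m) is called while evaluating fib(43).
N(43) = 1 (the initial call).
N(42) = 1 (only fib(43) calls it).
For 1 <= m <= 41: fib(m) is called by fib(m+1) and fib(m+2), so
  N(m) = N(m+1) + N(m+2).
fib(0) is called only by fib(2), so N(0) = N(2).
Walk down from m=43:
  N(43)=1, N(42)=1, N(41)=2, N(40)=3, N(39)=5, N(38)=8, N(37)=13, N(36)=21, N(35)=34, N(34)=55, N(33)=89, N(32)=144, N(31)=233, N(30)=377, N(29)=610, N(28)=987, N(27)=1597, N(26)=2584, N(25)=4181, N(24)=6765, N(23)=10946, N(22)=17711, N(21)=28657, N(20)=46368, N(19)=75025, N(18)=121393, N(17)=196418, N(16)=317811, N(15)=514229, N(14)=832040, N(13)=1346269, N(12)=2178309, N(11)=3524578
N(11) = 3524578


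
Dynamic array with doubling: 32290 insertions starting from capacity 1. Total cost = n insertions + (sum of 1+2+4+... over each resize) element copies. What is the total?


n = 32290
Insertion costs: 32290
Resizes copy 1, 2, 4, ... up to the largest power of 2 that is <= n-1 = 32289, i.e. 16384.
Copy costs = 1 + 2 + 4 + 8 + 16 + 32 + 64 + 128 + 256 + 512 + 1024 + 2048 + 4096 + 8192 + 16384 = 32767
Total = 32290 + 32767 = 65057


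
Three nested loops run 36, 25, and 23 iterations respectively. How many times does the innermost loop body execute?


Loop 1 (outermost): 36 iterations
Loop 2 (middle): 25 iterations per outer
Loop 3 (innermost): 23 iterations per middle
Total = 36 * 25 * 23 = 20700


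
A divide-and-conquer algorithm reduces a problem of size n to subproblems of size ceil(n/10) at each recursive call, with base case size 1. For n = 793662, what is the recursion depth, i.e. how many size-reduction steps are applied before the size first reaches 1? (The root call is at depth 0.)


Each step divides the size by 10 (rounding up); after k steps the size is ceil(n/10^k), which equals 1 exactly when 10^k >= n.
So the depth is the smallest k with 10^k >= 793662, i.e. ceil(log_10(793662)).
10^5 = 100000 < 793662 <= 1000000 = 10^6
Recursion depth = 6


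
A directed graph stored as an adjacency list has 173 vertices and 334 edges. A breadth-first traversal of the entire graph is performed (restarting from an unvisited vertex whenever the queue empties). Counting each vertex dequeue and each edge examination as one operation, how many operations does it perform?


A full BFS traversal dequeues each vertex once and examines each edge once.
Vertex visits: 173
Edge visits: 334
V + E = 173 + 334 = 507


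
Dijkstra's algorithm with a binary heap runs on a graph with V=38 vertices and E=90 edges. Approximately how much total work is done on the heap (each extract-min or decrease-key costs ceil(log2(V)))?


Dijkstra with a binary heap: each vertex is extracted once, each edge may relax once.
Each heap operation costs O(log V).
V + E = 38 + 90 = 128
ceil(log2(38)) = 6 (since 2^5 = 32 < 38 <= 64 = 2^6)
Total heap work = (V+E) * ceil(log2(V)) = 128 * 6 = 768


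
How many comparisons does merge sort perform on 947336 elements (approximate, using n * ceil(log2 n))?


Recursion depth: ceil(log2(947336)) = 20
Each recursion level merges n = 947336 elements
Total = 947336 * 20 = 18946720


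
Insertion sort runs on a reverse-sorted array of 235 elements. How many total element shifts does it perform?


Sum of shifts = 1 + 2 + 3 + ... + 234
= 235 * 234 / 2
= 54990 / 2
= 27495


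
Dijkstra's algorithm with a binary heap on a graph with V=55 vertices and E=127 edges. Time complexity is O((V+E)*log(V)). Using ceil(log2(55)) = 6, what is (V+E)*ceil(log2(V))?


Dijkstra with a binary heap: each vertex is extracted once, each edge may relax once.
Each heap operation costs O(log V).
V + E = 55 + 127 = 182
ceil(log2(55)) = 6 (since 2^5 = 32 < 55 <= 64 = 2^6)
Total heap work = (V+E) * ceil(log2(V)) = 182 * 6 = 1092


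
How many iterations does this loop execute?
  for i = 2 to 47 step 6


The loop variable i takes values starting at 2 and increments by 6 each iteration.
Sequence: i = 2, 8, 14, 20, 26, 32, 38, 44
The upper bound 47 is inclusive, so the count is floor((last - first) / step) + 1:
floor((47 - 2) / 6) + 1 = floor(45/6) + 1 = 7 + 1 = 8


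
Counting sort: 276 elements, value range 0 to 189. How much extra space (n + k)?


n = 276 (output array)
k = 190 (count array for 190 distinct values)
Extra space = 276 + 190 = 466


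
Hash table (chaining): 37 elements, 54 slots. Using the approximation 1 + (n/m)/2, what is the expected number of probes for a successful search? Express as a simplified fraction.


Computing expected probes:
alpha = 37/54
= 1 + alpha/2
= 1 + 37/(2*54)
= (2*54 + 37) / (2*54)
= 145/108


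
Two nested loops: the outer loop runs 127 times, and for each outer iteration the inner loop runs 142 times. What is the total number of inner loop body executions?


Outer loop: 127 iterations
Inner loop: 142 iterations per outer iteration
Total = 127 * 142 = 18034


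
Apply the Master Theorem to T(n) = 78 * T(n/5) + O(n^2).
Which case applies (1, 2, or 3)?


The Master Theorem: T(n) = a*T(n/b) + O(n^c)
  a = 78, b = 5, c = 2
log_b(a) = log_5(78) ~ 2.707
Compare b^c with a: 5^2 = 25 < 78, so c < log_b(a).
Since c < log_b(a), Case 1 applies.
T(n) = O(n^(log_5 78)) ~ O(n^2.707)
Master Theorem case = 1


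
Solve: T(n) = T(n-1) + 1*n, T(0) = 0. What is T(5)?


Expanding the recurrence:
T(5) = T(4) + 1*5
       = T(3) + 1*4 + 1*5
       ...
       = T(0) + 1*(1 + 2 + ... + 5)
       = 0 + 1 * 5*6/2
       = 0 + 1 * 15
       = 0 + 15 = 15


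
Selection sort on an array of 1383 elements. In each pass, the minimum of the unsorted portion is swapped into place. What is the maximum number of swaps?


Selection sort performs one swap per pass:
  Pass 1: find min in positions 0 to 1382, swap with position 0
  Pass 2: find min in positions 1 to 1382, swap with position 1
  Pass 3: find min in positions 2 to 1382, swap with position 2
  Pass 4: find min in positions 3 to 1382, swap with position 3
  Pass 5: find min in positions 4 to 1382, swap with position 4
  ... (1377 more passes)
Total passes (and swaps) = n - 1 = 1383 - 1 = 1382


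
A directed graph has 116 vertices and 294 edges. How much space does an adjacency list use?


Adjacency list: one list head per vertex + one entry per edge
Vertex heads: 116
Edge entries: 294
Total = 116 + 294 = 410


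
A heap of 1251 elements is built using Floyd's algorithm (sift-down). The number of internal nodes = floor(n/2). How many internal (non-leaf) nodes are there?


Leaf nodes occupy roughly half the array.
Sift-down is called for each internal node, starting from the last one.
Internal nodes = floor(n/2) = floor(1251/2) = 625


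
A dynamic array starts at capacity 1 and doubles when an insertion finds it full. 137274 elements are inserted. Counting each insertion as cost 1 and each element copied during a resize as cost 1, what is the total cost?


n = 137274
Insertion costs: 137274
Resizes copy 1, 2, 4, ... up to the largest power of 2 that is <= n-1 = 137273, i.e. 131072.
Copy costs = 1 + 2 + 4 + 8 + 16 + 32 + 64 + 128 + 256 + 512 + 1024 + 2048 + 4096 + 8192 + 16384 + 32768 + 65536 + 131072 = 262143
Total = 137274 + 262143 = 399417


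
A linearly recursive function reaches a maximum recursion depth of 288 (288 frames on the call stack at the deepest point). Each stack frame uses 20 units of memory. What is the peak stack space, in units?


Maximum recursion depth = 288 frames
Memory per frame = 20 units
Total stack space = depth * frame_size
= 288 * 20 = 5760


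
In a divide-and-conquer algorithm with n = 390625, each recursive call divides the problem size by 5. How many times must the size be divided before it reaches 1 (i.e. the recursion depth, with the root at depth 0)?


Number of divisions = log_5(390625)
Sizes: 390625 -> 78125 -> 15625 -> 3125 -> 625 -> 125 -> 25 -> 5 -> 1 (8 divisions)
Recursion depth = 8


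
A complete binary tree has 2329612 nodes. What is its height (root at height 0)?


In a complete binary tree, level k holds nodes 2^k .. 2^(k+1)-1 (1-indexed).
Height = floor(log2(n)) = floor(log2(2329612)) = 21
Check: 2^21 = 2097152 <= 2329612 < 4194304 = 2^22
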